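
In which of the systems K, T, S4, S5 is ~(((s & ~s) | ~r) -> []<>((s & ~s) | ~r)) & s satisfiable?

S5-tableau for the formula:
1. ~(((s & ~s) | ~r) -> []<>((s & ~s) | ~r)) & s, u
2. ~(((s & ~s) | ~r) -> []<>((s & ~s) | ~r)), u
3. s, u
4. (s & ~s) | ~r, u
5. ~[]<>((s & ~s) | ~r), u
6. ~r, u
7. ~<>((s & ~s) | ~r), v
8. ~((s & ~s) | ~r), u
9. ~(s & ~s), u
10. r, u
Accessibility: uRu, uRv, vRu, vRv
Branch closes: r and ~r both at u.
Every branch closes (one shown): unsatisfiable in S5.
S4-tableau for the formula:
1. ~(((s & ~s) | ~r) -> []<>((s & ~s) | ~r)) & s, u
2. ~(((s & ~s) | ~r) -> []<>((s & ~s) | ~r)), u
3. s, u
4. (s & ~s) | ~r, u
5. ~[]<>((s & ~s) | ~r), u
6. ~r, u
7. ~<>((s & ~s) | ~r), v
8. ~((s & ~s) | ~r), v
9. ~(s & ~s), v
10. r, v
11. s, v
Accessibility: uRu, uRv, vRv
Complete open branch: satisfiable in S4, hence also in K, T (this S4-model is also a K-model and a T-model).

K, T, S4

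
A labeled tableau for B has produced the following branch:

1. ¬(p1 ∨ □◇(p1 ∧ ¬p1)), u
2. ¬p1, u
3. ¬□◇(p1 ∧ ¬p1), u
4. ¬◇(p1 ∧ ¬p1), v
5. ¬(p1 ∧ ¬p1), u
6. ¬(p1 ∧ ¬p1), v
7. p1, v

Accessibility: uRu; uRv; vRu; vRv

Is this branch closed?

No, open

No world carries both an atom and its negation.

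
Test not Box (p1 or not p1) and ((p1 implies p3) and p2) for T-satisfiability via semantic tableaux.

Unsatisfiable

1. not Box (p1 or not p1) and ((p1 implies p3) and p2), 0
2. not Box (p1 or not p1), 0
3. (p1 implies p3) and p2, 0
4. p1 implies p3, 0
5. p2, 0
6. p3, 0
7. not (p1 or not p1), 1
8. not p1, 1
9. p1, 1
Accessibility: 0R0, 0R1, 1R1
Branch closes: p1 and not p1 both at 1.
All branches of the tableau close; one closing branch shown above.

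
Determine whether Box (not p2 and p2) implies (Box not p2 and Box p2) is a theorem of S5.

Tableau for the negation not (Box (not p2 and p2) implies (Box not p2 and Box p2)):
1. not (Box (not p2 and p2) implies (Box not p2 and Box p2)), 0
2. Box (not p2 and p2), 0
3. not (Box not p2 and Box p2), 0
4. not p2 and p2, 0
5. not p2, 0
6. p2, 0
Accessibility: 0R0
Branch closes: p2 and not p2 both at 0.
Every branch of the negation's tableau closes; the branch above is one of them.

Yes, valid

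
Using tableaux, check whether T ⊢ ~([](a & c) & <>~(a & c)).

Tableau for the negation [](a & c) & <>~(a & c):
1. [](a & c) & <>~(a & c), w0
2. [](a & c), w0   [&-rule on 1]
3. <>~(a & c), w0   [&-rule on 1]
4. a & c, w0   [[]-rule on 2 via w0Rw0]
5. a, w0   [&-rule on 4]
6. c, w0   [&-rule on 4]
7. ~(a & c), w1   [<>-rule on 3: fresh world w1, w0Rw1]
8. a & c, w1   [[]-rule on 2 via w0Rw1]
9. a, w1   [&-rule on 8]
10. c, w1   [&-rule on 8]
11. ~c, w1   [~&-rule on 7 (branches; this branch)]
Accessibility: w0Rw0, w0Rw1, w1Rw1
Branch closes: c and ~c both at w1.
Every branch of the negation's tableau closes; the branch above is one of them.

Valid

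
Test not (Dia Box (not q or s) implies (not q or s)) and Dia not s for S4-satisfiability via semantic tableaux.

Yes, satisfiable

1. not (Dia Box (not q or s) implies (not q or s)) and Dia not s, u
2. not (Dia Box (not q or s) implies (not q or s)), u   [and-rule on 1]
3. Dia not s, u   [and-rule on 1]
4. Dia Box (not q or s), u   [neg-implies-rule on 2]
5. not (not q or s), u   [neg-implies-rule on 2]
6. q, u   [neg-or-rule on 5]
7. not s, u   [neg-or-rule on 5]
8. not s, v   [Dia-rule on 3: fresh world v, uRv]
9. Box (not q or s), w   [Dia-rule on 4: fresh world w, uRw]
10. not q or s, w   [Box-rule on 9 via wRw]
11. s, w   [or-rule on 10 (branches; this branch)]
Accessibility: uRu, uRv, uRw, vRv, wRw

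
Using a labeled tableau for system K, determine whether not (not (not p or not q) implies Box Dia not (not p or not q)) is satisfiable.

Yes, satisfiable

1. not (not (not p or not q) implies Box Dia not (not p or not q)), w0
2. not (not p or not q), w0
3. not Box Dia not (not p or not q), w0
4. p, w0
5. q, w0
6. not Dia not (not p or not q), w1
Accessibility: w0Rw1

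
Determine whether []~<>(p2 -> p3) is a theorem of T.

Not valid

Tableau for the negation ~[]~<>(p2 -> p3):
1. ~[]~<>(p2 -> p3), 0
2. <>(p2 -> p3), 1
3. p2 -> p3, 2
4. p3, 2
Accessibility: 0R0, 0R1, 1R1, 1R2, 2R2
The negation has an open branch (countermodel exists).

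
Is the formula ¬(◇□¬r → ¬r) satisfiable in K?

Satisfiable (open branch found)

1. ¬(◇□¬r → ¬r), u
2. ◇□¬r, u
3. r, u
4. □¬r, v
Accessibility: uRv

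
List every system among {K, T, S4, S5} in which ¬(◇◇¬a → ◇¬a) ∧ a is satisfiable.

K, T

S4-tableau for the formula:
1. ¬(◇◇¬a → ◇¬a) ∧ a, 0
2. ¬(◇◇¬a → ◇¬a), 0
3. a, 0
4. ◇◇¬a, 0
5. ¬◇¬a, 0
6. ◇¬a, 1
7. a, 1
8. ¬a, 2
9. a, 2
Accessibility: 0R0, 0R1, 0R2, 1R1, 1R2, 2R2
Branch closes: a and ¬a both at 2.
Every branch closes (one shown): unsatisfiable in S4, hence also in S5 (every S5-frame is an S4-frame).
T-tableau for the formula:
1. ¬(◇◇¬a → ◇¬a) ∧ a, 0
2. ¬(◇◇¬a → ◇¬a), 0
3. a, 0
4. ◇◇¬a, 0
5. ¬◇¬a, 0
6. ◇¬a, 1
7. a, 1
8. ¬a, 2
Accessibility: 0R0, 0R1, 1R1, 1R2, 2R2
Complete open branch: satisfiable in T, hence also in K (this T-model is also a K-model).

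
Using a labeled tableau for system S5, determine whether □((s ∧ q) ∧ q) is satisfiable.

Satisfiable (open branch found)

1. □((s ∧ q) ∧ q), w0
2. (s ∧ q) ∧ q, w0   [□-rule on 1 via w0Rw0]
3. s ∧ q, w0   [∧-rule on 2]
4. q, w0   [∧-rule on 2]
5. s, w0   [∧-rule on 3]
Accessibility: w0Rw0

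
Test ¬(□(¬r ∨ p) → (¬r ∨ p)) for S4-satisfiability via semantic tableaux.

Unsatisfiable (every branch closes)

1. ¬(□(¬r ∨ p) → (¬r ∨ p)), 0
2. □(¬r ∨ p), 0
3. ¬(¬r ∨ p), 0
4. r, 0
5. ¬p, 0
6. ¬r ∨ p, 0
7. p, 0
Accessibility: 0R0
Branch closes: p and ¬p both at 0.
Every branch closes; the branch above is one of them.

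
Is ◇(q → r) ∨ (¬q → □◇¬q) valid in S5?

Valid in S5

Tableau for the negation ¬(◇(q → r) ∨ (¬q → □◇¬q)):
1. ¬(◇(q → r) ∨ (¬q → □◇¬q)), u
2. ¬◇(q → r), u
3. ¬(¬q → □◇¬q), u
4. ¬q, u
5. ¬□◇¬q, u
6. ¬(q → r), u
7. q, u
8. ¬r, u
Accessibility: uRu
Branch closes: q and ¬q both at u.
Every branch of the negation's tableau closes; the branch above is one of them.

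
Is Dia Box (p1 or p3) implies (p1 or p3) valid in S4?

Not valid

Tableau for the negation not (Dia Box (p1 or p3) implies (p1 or p3)):
1. not (Dia Box (p1 or p3) implies (p1 or p3)), w0
2. Dia Box (p1 or p3), w0
3. not (p1 or p3), w0
4. not p1, w0
5. not p3, w0
6. Box (p1 or p3), w1
7. p1 or p3, w1
8. p3, w1
Accessibility: w0Rw0, w0Rw1, w1Rw1
The negation has an open branch (countermodel exists).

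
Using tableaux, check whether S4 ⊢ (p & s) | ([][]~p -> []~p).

Valid

Tableau for the negation ~((p & s) | ([][]~p -> []~p)):
1. ~((p & s) | ([][]~p -> []~p)), u
2. ~(p & s), u
3. ~([][]~p -> []~p), u
4. [][]~p, u
5. ~[]~p, u
6. []~p, u
7. ~p, u
8. ~s, u
9. p, v
10. []~p, v
11. ~p, v
Accessibility: uRu, uRv, vRv
Branch closes: p and ~p both at v.
Every branch of the negation's tableau closes; the branch above is one of them.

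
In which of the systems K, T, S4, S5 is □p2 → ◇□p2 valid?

T, S4, S5

T-tableau for the negation ¬(□p2 → ◇□p2):
1. ¬(□p2 → ◇□p2), 0
2. □p2, 0
3. ¬◇□p2, 0
4. p2, 0
5. ¬□p2, 0
6. ¬p2, 1
7. p2, 1
Accessibility: 0R0, 0R1, 1R1
Branch closes: p2 and ¬p2 both at 1.
Every branch closes (one shown): valid in T, hence also in S4, S5 (every theorem of T is a theorem of S4 and S5).
K-tableau for the negation ¬(□p2 → ◇□p2):
1. ¬(□p2 → ◇□p2), 0
2. □p2, 0
3. ¬◇□p2, 0
Complete open branch: countermodel on a K-frame, so not valid in K.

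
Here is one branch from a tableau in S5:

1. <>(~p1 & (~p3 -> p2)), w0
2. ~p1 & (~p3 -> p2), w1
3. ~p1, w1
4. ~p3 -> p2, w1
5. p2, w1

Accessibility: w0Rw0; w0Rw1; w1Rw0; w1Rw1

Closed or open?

No atom appears with both signs at the same world.

Not closed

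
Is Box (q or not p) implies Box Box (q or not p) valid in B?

Invalid (countermodel exists)

Tableau for the negation not (Box (q or not p) implies Box Box (q or not p)):
1. not (Box (q or not p) implies Box Box (q or not p)), u
2. Box (q or not p), u   [neg-implies-rule on 1]
3. not Box Box (q or not p), u   [neg-implies-rule on 1]
4. q or not p, u   [Box-rule on 2 via uRu]
5. not p, u   [or-rule on 4 (branches; this branch)]
6. not Box (q or not p), v   [neg-Box-rule on 3: fresh world v, uRv]
7. q or not p, v   [Box-rule on 2 via uRv]
8. not p, v   [or-rule on 7 (branches; this branch)]
9. not (q or not p), w   [neg-Box-rule on 6: fresh world w, vRw]
10. not q, w   [neg-or-rule on 9]
11. p, w   [neg-or-rule on 9]
Accessibility: uRu, uRv, vRu, vRv, vRw, wRv, wRw
The negation has an open branch (countermodel exists).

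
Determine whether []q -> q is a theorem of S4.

Valid in S4

Tableau for the negation ~([]q -> q):
1. ~([]q -> q), u
2. []q, u
3. ~q, u
4. q, u
Accessibility: uRu
Branch closes: q and ~q both at u.
All branches of the negation close; one closing branch shown above.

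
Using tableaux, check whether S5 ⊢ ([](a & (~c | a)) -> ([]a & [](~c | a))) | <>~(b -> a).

Yes, valid

Tableau for the negation ~(([](a & (~c | a)) -> ([]a & [](~c | a))) | <>~(b -> a)):
1. ~(([](a & (~c | a)) -> ([]a & [](~c | a))) | <>~(b -> a)), w0
2. ~([](a & (~c | a)) -> ([]a & [](~c | a))), w0   [~|-rule on 1]
3. ~<>~(b -> a), w0   [~|-rule on 1]
4. [](a & (~c | a)), w0   [~->-rule on 2]
5. ~([]a & [](~c | a)), w0   [~->-rule on 2]
6. b -> a, w0   [~<>-rule on 3 via w0Rw0]
7. a & (~c | a), w0   [[]-rule on 4 via w0Rw0]
8. a, w0   [&-rule on 7]
9. ~c | a, w0   [&-rule on 7]
10. ~[](~c | a), w0   [~&-rule on 5 (branches; this branch)]
11. ~(~c | a), w1   [~[]-rule on 10: fresh world w1, w0Rw1]
12. c, w1   [~|-rule on 11]
13. ~a, w1   [~|-rule on 11]
14. b -> a, w1   [~<>-rule on 3 via w0Rw1]
15. a & (~c | a), w1   [[]-rule on 4 via w0Rw1]
16. a, w1   [&-rule on 15]
17. ~c | a, w1   [&-rule on 15]
Accessibility: w0Rw0, w0Rw1, w1Rw0, w1Rw1
Branch closes: a and ~a both at w1.
All branches of the negation close; one closing branch shown above.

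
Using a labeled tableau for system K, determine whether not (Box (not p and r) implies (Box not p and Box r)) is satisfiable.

No, unsatisfiable

1. not (Box (not p and r) implies (Box not p and Box r)), w0
2. Box (not p and r), w0   [neg-implies-rule on 1]
3. not (Box not p and Box r), w0   [neg-implies-rule on 1]
4. not Box r, w0   [neg-and-rule on 3 (branches; this branch)]
5. not r, w1   [neg-Box-rule on 4: fresh world w1, w0Rw1]
6. not p and r, w1   [Box-rule on 2 via w0Rw1]
7. not p, w1   [and-rule on 6]
8. r, w1   [and-rule on 6]
Accessibility: w0Rw1
Branch closes: r and not r both at w1.
(One branch shown.) All branches close.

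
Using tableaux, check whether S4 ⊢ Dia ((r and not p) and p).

Not valid

Tableau for the negation not Dia ((r and not p) and p):
1. not Dia ((r and not p) and p), u
2. not ((r and not p) and p), u
3. not p, u
Accessibility: uRu
The negation has an open branch (countermodel exists).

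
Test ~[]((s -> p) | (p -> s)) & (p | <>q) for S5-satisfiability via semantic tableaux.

1. ~[]((s -> p) | (p -> s)) & (p | <>q), 0
2. ~[]((s -> p) | (p -> s)), 0   [&-rule on 1]
3. p | <>q, 0   [&-rule on 1]
4. <>q, 0   [|-rule on 3 (branches; this branch)]
5. ~((s -> p) | (p -> s)), 1   [~[]-rule on 2: fresh world 1, 0R1]
6. ~(s -> p), 1   [~|-rule on 5]
7. ~(p -> s), 1   [~|-rule on 5]
8. s, 1   [~->-rule on 6]
9. ~p, 1   [~->-rule on 6]
10. p, 1   [~->-rule on 7]
11. ~s, 1   [~->-rule on 7]
Accessibility: 0R0, 0R1, 1R0, 1R1
Branch closes: p and ~p both at 1.
(One branch shown.) All branches close.

Unsatisfiable (every branch closes)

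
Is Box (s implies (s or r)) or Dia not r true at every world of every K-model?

Tableau for the negation not (Box (s implies (s or r)) or Dia not r):
1. not (Box (s implies (s or r)) or Dia not r), w0
2. not Box (s implies (s or r)), w0
3. not Dia not r, w0
4. not (s implies (s or r)), w1
5. s, w1
6. not (s or r), w1
7. not s, w1
8. not r, w1
Accessibility: w0Rw1
Branch closes: s and not s both at w1.
Every branch of the negation's tableau closes; the branch above is one of them.

Valid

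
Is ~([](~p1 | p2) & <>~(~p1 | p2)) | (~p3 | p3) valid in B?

Tableau for the negation ~(~([](~p1 | p2) & <>~(~p1 | p2)) | (~p3 | p3)):
1. ~(~([](~p1 | p2) & <>~(~p1 | p2)) | (~p3 | p3)), 0
2. [](~p1 | p2) & <>~(~p1 | p2), 0   [~|-rule on 1]
3. ~(~p3 | p3), 0   [~|-rule on 1]
4. [](~p1 | p2), 0   [&-rule on 2]
5. <>~(~p1 | p2), 0   [&-rule on 2]
6. p3, 0   [~|-rule on 3]
7. ~p3, 0   [~|-rule on 3]
Accessibility: 0R0
Branch closes: p3 and ~p3 both at 0.
Every branch of the negation's tableau closes; the branch above is one of them.

Yes, valid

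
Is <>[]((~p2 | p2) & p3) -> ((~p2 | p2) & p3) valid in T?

Invalid (countermodel exists)

Tableau for the negation ~(<>[]((~p2 | p2) & p3) -> ((~p2 | p2) & p3)):
1. ~(<>[]((~p2 | p2) & p3) -> ((~p2 | p2) & p3)), 0
2. <>[]((~p2 | p2) & p3), 0   [~->-rule on 1]
3. ~((~p2 | p2) & p3), 0   [~->-rule on 1]
4. ~p3, 0   [~&-rule on 3 (branches; this branch)]
5. []((~p2 | p2) & p3), 1   [<>-rule on 2: fresh world 1, 0R1]
6. (~p2 | p2) & p3, 1   [[]-rule on 5 via 1R1]
7. ~p2 | p2, 1   [&-rule on 6]
8. p3, 1   [&-rule on 6]
9. p2, 1   [|-rule on 7 (branches; this branch)]
Accessibility: 0R0, 0R1, 1R1
The negation has an open branch (countermodel exists).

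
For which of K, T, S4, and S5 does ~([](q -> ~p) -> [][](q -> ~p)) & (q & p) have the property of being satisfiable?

K

T-tableau for the formula:
1. ~([](q -> ~p) -> [][](q -> ~p)) & (q & p), w0
2. ~([](q -> ~p) -> [][](q -> ~p)), w0   [&-rule on 1]
3. q & p, w0   [&-rule on 1]
4. [](q -> ~p), w0   [~->-rule on 2]
5. ~[][](q -> ~p), w0   [~->-rule on 2]
6. q, w0   [&-rule on 3]
7. p, w0   [&-rule on 3]
8. q -> ~p, w0   [[]-rule on 4 via w0Rw0]
9. ~p, w0   [->-rule on 8 (branches; this branch)]
Accessibility: w0Rw0
Branch closes: p and ~p both at w0.
Every branch closes (one shown): unsatisfiable in T, hence also in S4, S5 (every S4/S5-frame is a T-frame).
K-tableau for the formula:
1. ~([](q -> ~p) -> [][](q -> ~p)) & (q & p), w0
2. ~([](q -> ~p) -> [][](q -> ~p)), w0   [&-rule on 1]
3. q & p, w0   [&-rule on 1]
4. [](q -> ~p), w0   [~->-rule on 2]
5. ~[][](q -> ~p), w0   [~->-rule on 2]
6. q, w0   [&-rule on 3]
7. p, w0   [&-rule on 3]
8. ~[](q -> ~p), w1   [~[]-rule on 5: fresh world w1, w0Rw1]
9. q -> ~p, w1   [[]-rule on 4 via w0Rw1]
10. ~p, w1   [->-rule on 9 (branches; this branch)]
11. ~(q -> ~p), w2   [~[]-rule on 8: fresh world w2, w1Rw2]
12. q, w2   [~->-rule on 11]
13. p, w2   [~->-rule on 11]
Accessibility: w0Rw1, w1Rw2
Complete open branch: satisfiable in K.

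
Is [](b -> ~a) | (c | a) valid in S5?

Tableau for the negation ~([](b -> ~a) | (c | a)):
1. ~([](b -> ~a) | (c | a)), u
2. ~[](b -> ~a), u   [~|-rule on 1]
3. ~(c | a), u   [~|-rule on 1]
4. ~c, u   [~|-rule on 3]
5. ~a, u   [~|-rule on 3]
6. ~(b -> ~a), v   [~[]-rule on 2: fresh world v, uRv]
7. b, v   [~->-rule on 6]
8. a, v   [~->-rule on 6]
Accessibility: uRu, uRv, vRu, vRv
The negation has an open branch (countermodel exists).

Invalid (countermodel exists)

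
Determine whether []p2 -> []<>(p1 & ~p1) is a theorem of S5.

Invalid (countermodel exists)

Tableau for the negation ~([]p2 -> []<>(p1 & ~p1)):
1. ~([]p2 -> []<>(p1 & ~p1)), 0
2. []p2, 0
3. ~[]<>(p1 & ~p1), 0
4. p2, 0
5. ~<>(p1 & ~p1), 1
6. p2, 1
7. ~(p1 & ~p1), 0
8. ~(p1 & ~p1), 1
9. p1, 0
10. p1, 1
Accessibility: 0R0, 0R1, 1R0, 1R1
The negation has an open branch (countermodel exists).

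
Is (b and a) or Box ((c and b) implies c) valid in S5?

Tableau for the negation not ((b and a) or Box ((c and b) implies c)):
1. not ((b and a) or Box ((c and b) implies c)), w0
2. not (b and a), w0
3. not Box ((c and b) implies c), w0
4. not a, w0
5. not ((c and b) implies c), w1
6. c and b, w1
7. not c, w1
8. c, w1
9. b, w1
Accessibility: w0Rw0, w0Rw1, w1Rw0, w1Rw1
Branch closes: c and not c both at w1.
Every branch of the negation's tableau closes; the branch above is one of them.

Valid in S5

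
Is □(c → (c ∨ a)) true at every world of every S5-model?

Yes, valid

Tableau for the negation ¬□(c → (c ∨ a)):
1. ¬□(c → (c ∨ a)), 0
2. ¬(c → (c ∨ a)), 1
3. c, 1
4. ¬(c ∨ a), 1
5. ¬c, 1
6. ¬a, 1
Accessibility: 0R0, 0R1, 1R0, 1R1
Branch closes: c and ¬c both at 1.
Every branch of the negation's tableau closes; the branch above is one of them.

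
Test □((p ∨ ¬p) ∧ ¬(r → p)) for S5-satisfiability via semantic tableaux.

Satisfiable

1. □((p ∨ ¬p) ∧ ¬(r → p)), u
2. (p ∨ ¬p) ∧ ¬(r → p), u   [□-rule on 1 via uRu]
3. p ∨ ¬p, u   [∧-rule on 2]
4. ¬(r → p), u   [∧-rule on 2]
5. r, u   [¬→-rule on 4]
6. ¬p, u   [¬→-rule on 4]
Accessibility: uRu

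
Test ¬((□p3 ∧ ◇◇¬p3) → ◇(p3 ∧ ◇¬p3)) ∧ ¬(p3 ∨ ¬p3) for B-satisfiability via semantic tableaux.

Unsatisfiable (every branch closes)

1. ¬((□p3 ∧ ◇◇¬p3) → ◇(p3 ∧ ◇¬p3)) ∧ ¬(p3 ∨ ¬p3), 0
2. ¬((□p3 ∧ ◇◇¬p3) → ◇(p3 ∧ ◇¬p3)), 0
3. ¬(p3 ∨ ¬p3), 0
4. □p3 ∧ ◇◇¬p3, 0
5. ¬◇(p3 ∧ ◇¬p3), 0
6. ¬p3, 0
7. p3, 0
Accessibility: 0R0
Branch closes: p3 and ¬p3 both at 0.
Every branch closes; the branch above is one of them.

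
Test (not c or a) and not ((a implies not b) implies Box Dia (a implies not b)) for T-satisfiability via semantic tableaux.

Satisfiable (open branch found)

1. (not c or a) and not ((a implies not b) implies Box Dia (a implies not b)), w0
2. not c or a, w0
3. not ((a implies not b) implies Box Dia (a implies not b)), w0
4. a implies not b, w0
5. not Box Dia (a implies not b), w0
6. a, w0
7. not b, w0
8. not Dia (a implies not b), w1
9. not (a implies not b), w1
10. a, w1
11. b, w1
Accessibility: w0Rw0, w0Rw1, w1Rw1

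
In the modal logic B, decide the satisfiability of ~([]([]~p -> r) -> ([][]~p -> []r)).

No, unsatisfiable

1. ~([]([]~p -> r) -> ([][]~p -> []r)), w0
2. []([]~p -> r), w0
3. ~([][]~p -> []r), w0
4. [][]~p, w0
5. ~[]r, w0
6. []~p -> r, w0
7. []~p, w0
8. ~p, w0
9. ~[]~p, w0
10. ~r, w1
11. []~p -> r, w1
12. []~p, w1
13. ~p, w1
14. ~[]~p, w1
15. p, w2
16. []~p -> r, w2
17. []~p, w2
18. ~p, w2
Accessibility: w0Rw0, w0Rw1, w0Rw2, w1Rw0, w1Rw1, w2Rw0, w2Rw2
Branch closes: p and ~p both at w2.
Every branch closes; the branch above is one of them.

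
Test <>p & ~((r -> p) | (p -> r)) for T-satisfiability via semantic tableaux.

No, unsatisfiable

1. <>p & ~((r -> p) | (p -> r)), w0
2. <>p, w0   [&-rule on 1]
3. ~((r -> p) | (p -> r)), w0   [&-rule on 1]
4. ~(r -> p), w0   [~|-rule on 3]
5. ~(p -> r), w0   [~|-rule on 3]
6. r, w0   [~->-rule on 4]
7. ~p, w0   [~->-rule on 4]
8. p, w0   [~->-rule on 5]
9. ~r, w0   [~->-rule on 5]
Accessibility: w0Rw0
Branch closes: p and ~p both at w0.
All branches of the tableau close; one closing branch shown above.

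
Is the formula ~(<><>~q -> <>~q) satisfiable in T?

Yes, satisfiable

1. ~(<><>~q -> <>~q), w0
2. <><>~q, w0
3. ~<>~q, w0
4. q, w0
5. <>~q, w1
6. q, w1
7. ~q, w2
Accessibility: w0Rw0, w0Rw1, w1Rw1, w1Rw2, w2Rw2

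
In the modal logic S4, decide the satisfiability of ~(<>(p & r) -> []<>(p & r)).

Satisfiable

1. ~(<>(p & r) -> []<>(p & r)), 0
2. <>(p & r), 0
3. ~[]<>(p & r), 0
4. p & r, 1
5. p, 1
6. r, 1
7. ~<>(p & r), 2
8. ~(p & r), 2
9. ~r, 2
Accessibility: 0R0, 0R1, 0R2, 1R1, 2R2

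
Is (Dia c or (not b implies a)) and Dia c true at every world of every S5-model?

Tableau for the negation not ((Dia c or (not b implies a)) and Dia c):
1. not ((Dia c or (not b implies a)) and Dia c), u
2. not Dia c, u
3. not c, u
Accessibility: uRu
The negation has an open branch (countermodel exists).

No, not valid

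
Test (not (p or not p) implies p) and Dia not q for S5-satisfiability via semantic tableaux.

1. (not (p or not p) implies p) and Dia not q, 0
2. not (p or not p) implies p, 0
3. Dia not q, 0
4. p, 0
5. not q, 1
Accessibility: 0R0, 0R1, 1R0, 1R1

Satisfiable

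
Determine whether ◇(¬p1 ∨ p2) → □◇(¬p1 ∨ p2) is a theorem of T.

Invalid (countermodel exists)

Tableau for the negation ¬(◇(¬p1 ∨ p2) → □◇(¬p1 ∨ p2)):
1. ¬(◇(¬p1 ∨ p2) → □◇(¬p1 ∨ p2)), w0
2. ◇(¬p1 ∨ p2), w0   [¬→-rule on 1]
3. ¬□◇(¬p1 ∨ p2), w0   [¬→-rule on 1]
4. ¬p1 ∨ p2, w1   [◇-rule on 2: fresh world w1, w0Rw1]
5. p2, w1   [∨-rule on 4 (branches; this branch)]
6. ¬◇(¬p1 ∨ p2), w2   [¬□-rule on 3: fresh world w2, w0Rw2]
7. ¬(¬p1 ∨ p2), w2   [¬◇-rule on 6 via w2Rw2]
8. p1, w2   [¬∨-rule on 7]
9. ¬p2, w2   [¬∨-rule on 7]
Accessibility: w0Rw0, w0Rw1, w0Rw2, w1Rw1, w2Rw2
The negation has an open branch (countermodel exists).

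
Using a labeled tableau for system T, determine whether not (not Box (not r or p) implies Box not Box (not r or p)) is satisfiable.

1. not (not Box (not r or p) implies Box not Box (not r or p)), w0
2. not Box (not r or p), w0
3. not Box not Box (not r or p), w0
4. not (not r or p), w1
5. r, w1
6. not p, w1
7. Box (not r or p), w2
8. not r or p, w2
9. p, w2
Accessibility: w0Rw0, w0Rw1, w0Rw2, w1Rw1, w2Rw2

Satisfiable (open branch found)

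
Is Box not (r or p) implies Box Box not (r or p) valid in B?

Invalid (countermodel exists)

Tableau for the negation not (Box not (r or p) implies Box Box not (r or p)):
1. not (Box not (r or p) implies Box Box not (r or p)), 0
2. Box not (r or p), 0
3. not Box Box not (r or p), 0
4. not (r or p), 0
5. not r, 0
6. not p, 0
7. not Box not (r or p), 1
8. not (r or p), 1
9. not r, 1
10. not p, 1
11. r or p, 2
12. p, 2
Accessibility: 0R0, 0R1, 1R0, 1R1, 1R2, 2R1, 2R2
The negation has an open branch (countermodel exists).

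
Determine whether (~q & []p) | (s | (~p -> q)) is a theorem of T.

No, not valid

Tableau for the negation ~((~q & []p) | (s | (~p -> q))):
1. ~((~q & []p) | (s | (~p -> q))), u
2. ~(~q & []p), u   [~|-rule on 1]
3. ~(s | (~p -> q)), u   [~|-rule on 1]
4. ~s, u   [~|-rule on 3]
5. ~(~p -> q), u   [~|-rule on 3]
6. ~p, u   [~->-rule on 5]
7. ~q, u   [~->-rule on 5]
8. ~[]p, u   [~&-rule on 2 (branches; this branch)]
9. ~p, v   [~[]-rule on 8: fresh world v, uRv]
Accessibility: uRu, uRv, vRv
The negation has an open branch (countermodel exists).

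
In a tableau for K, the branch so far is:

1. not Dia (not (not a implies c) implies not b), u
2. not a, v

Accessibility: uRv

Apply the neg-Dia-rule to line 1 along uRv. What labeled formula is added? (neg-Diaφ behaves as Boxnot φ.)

neg-Diaφ behaves as Boxnot φ: propagate the negated body to each accessible world.

not (not (not a implies c) implies not b), v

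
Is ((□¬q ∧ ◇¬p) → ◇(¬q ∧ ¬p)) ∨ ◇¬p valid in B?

Valid in B

Tableau for the negation ¬(((□¬q ∧ ◇¬p) → ◇(¬q ∧ ¬p)) ∨ ◇¬p):
1. ¬(((□¬q ∧ ◇¬p) → ◇(¬q ∧ ¬p)) ∨ ◇¬p), u
2. ¬((□¬q ∧ ◇¬p) → ◇(¬q ∧ ¬p)), u
3. ¬◇¬p, u
4. □¬q ∧ ◇¬p, u
5. ¬◇(¬q ∧ ¬p), u
6. □¬q, u
7. ◇¬p, u
8. p, u
9. ¬(¬q ∧ ¬p), u
10. ¬q, u
11. ¬p, v
12. p, v
Accessibility: uRu, uRv, vRu, vRv
Branch closes: p and ¬p both at v.
All branches of the negation close; one closing branch shown above.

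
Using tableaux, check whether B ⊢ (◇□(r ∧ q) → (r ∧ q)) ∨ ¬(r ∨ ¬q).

Yes, valid

Tableau for the negation ¬((◇□(r ∧ q) → (r ∧ q)) ∨ ¬(r ∨ ¬q)):
1. ¬((◇□(r ∧ q) → (r ∧ q)) ∨ ¬(r ∨ ¬q)), 0
2. ¬(◇□(r ∧ q) → (r ∧ q)), 0   [¬∨-rule on 1]
3. r ∨ ¬q, 0   [¬∨-rule on 1]
4. ◇□(r ∧ q), 0   [¬→-rule on 2]
5. ¬(r ∧ q), 0   [¬→-rule on 2]
6. ¬q, 0   [∨-rule on 3 (branches; this branch)]
7. □(r ∧ q), 1   [◇-rule on 4: fresh world 1, 0R1]
8. r ∧ q, 0   [□-rule on 7 via 1R0]
9. r, 0   [∧-rule on 8]
10. q, 0   [∧-rule on 8]
Accessibility: 0R0, 0R1, 1R0, 1R1
Branch closes: q and ¬q both at 0.
Every branch of the negation's tableau closes; the branch above is one of them.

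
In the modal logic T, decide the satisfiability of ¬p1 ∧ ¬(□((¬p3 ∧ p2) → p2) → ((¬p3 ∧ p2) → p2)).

1. ¬p1 ∧ ¬(□((¬p3 ∧ p2) → p2) → ((¬p3 ∧ p2) → p2)), w0
2. ¬p1, w0   [∧-rule on 1]
3. ¬(□((¬p3 ∧ p2) → p2) → ((¬p3 ∧ p2) → p2)), w0   [∧-rule on 1]
4. □((¬p3 ∧ p2) → p2), w0   [¬→-rule on 3]
5. ¬((¬p3 ∧ p2) → p2), w0   [¬→-rule on 3]
6. ¬p3 ∧ p2, w0   [¬→-rule on 5]
7. ¬p2, w0   [¬→-rule on 5]
8. ¬p3, w0   [∧-rule on 6]
9. p2, w0   [∧-rule on 6]
Accessibility: w0Rw0
Branch closes: p2 and ¬p2 both at w0.
(One branch shown.) All branches close.

No, unsatisfiable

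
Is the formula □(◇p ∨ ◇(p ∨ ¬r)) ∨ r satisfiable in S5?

1. □(◇p ∨ ◇(p ∨ ¬r)) ∨ r, w0
2. r, w0
Accessibility: w0Rw0

Yes, satisfiable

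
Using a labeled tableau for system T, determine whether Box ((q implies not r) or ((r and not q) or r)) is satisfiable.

1. Box ((q implies not r) or ((r and not q) or r)), u
2. (q implies not r) or ((r and not q) or r), u
3. (r and not q) or r, u
4. r, u
Accessibility: uRu

Yes, satisfiable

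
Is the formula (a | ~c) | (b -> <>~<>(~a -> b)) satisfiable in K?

Yes, satisfiable

1. (a | ~c) | (b -> <>~<>(~a -> b)), w0
2. b -> <>~<>(~a -> b), w0   [|-rule on 1 (branches; this branch)]
3. <>~<>(~a -> b), w0   [->-rule on 2 (branches; this branch)]
4. ~<>(~a -> b), w1   [<>-rule on 3: fresh world w1, w0Rw1]
Accessibility: w0Rw1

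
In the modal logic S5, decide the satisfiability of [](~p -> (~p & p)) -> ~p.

1. [](~p -> (~p & p)) -> ~p, w0
2. ~p, w0
Accessibility: w0Rw0

Satisfiable (open branch found)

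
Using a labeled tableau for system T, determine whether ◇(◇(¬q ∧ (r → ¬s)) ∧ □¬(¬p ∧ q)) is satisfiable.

1. ◇(◇(¬q ∧ (r → ¬s)) ∧ □¬(¬p ∧ q)), w0
2. ◇(¬q ∧ (r → ¬s)) ∧ □¬(¬p ∧ q), w1
3. ◇(¬q ∧ (r → ¬s)), w1
4. □¬(¬p ∧ q), w1
5. ¬(¬p ∧ q), w1
6. ¬q, w1
7. ¬q ∧ (r → ¬s), w2
8. ¬q, w2
9. r → ¬s, w2
10. ¬(¬p ∧ q), w2
11. ¬s, w2
Accessibility: w0Rw0, w0Rw1, w1Rw1, w1Rw2, w2Rw2

Yes, satisfiable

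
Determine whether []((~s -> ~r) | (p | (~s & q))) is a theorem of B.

Invalid (countermodel exists)

Tableau for the negation ~[]((~s -> ~r) | (p | (~s & q))):
1. ~[]((~s -> ~r) | (p | (~s & q))), 0
2. ~((~s -> ~r) | (p | (~s & q))), 1   [~[]-rule on 1: fresh world 1, 0R1]
3. ~(~s -> ~r), 1   [~|-rule on 2]
4. ~(p | (~s & q)), 1   [~|-rule on 2]
5. ~s, 1   [~->-rule on 3]
6. r, 1   [~->-rule on 3]
7. ~p, 1   [~|-rule on 4]
8. ~(~s & q), 1   [~|-rule on 4]
9. ~q, 1   [~&-rule on 8 (branches; this branch)]
Accessibility: 0R0, 0R1, 1R0, 1R1
The negation has an open branch (countermodel exists).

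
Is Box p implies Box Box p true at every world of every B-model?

Invalid (countermodel exists)

Tableau for the negation not (Box p implies Box Box p):
1. not (Box p implies Box Box p), w0
2. Box p, w0
3. not Box Box p, w0
4. p, w0
5. not Box p, w1
6. p, w1
7. not p, w2
Accessibility: w0Rw0, w0Rw1, w1Rw0, w1Rw1, w1Rw2, w2Rw1, w2Rw2
The negation has an open branch (countermodel exists).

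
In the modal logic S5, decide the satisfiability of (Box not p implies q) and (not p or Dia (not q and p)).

Satisfiable

1. (Box not p implies q) and (not p or Dia (not q and p)), w0
2. Box not p implies q, w0
3. not p or Dia (not q and p), w0
4. q, w0
5. Dia (not q and p), w0
6. not q and p, w1
7. not q, w1
8. p, w1
Accessibility: w0Rw0, w0Rw1, w1Rw0, w1Rw1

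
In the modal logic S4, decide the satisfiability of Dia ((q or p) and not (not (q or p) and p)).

Yes, satisfiable

1. Dia ((q or p) and not (not (q or p) and p)), 0
2. (q or p) and not (not (q or p) and p), 1   [Dia-rule on 1: fresh world 1, 0R1]
3. q or p, 1   [and-rule on 2]
4. not (not (q or p) and p), 1   [and-rule on 2]
5. p, 1   [or-rule on 3 (branches; this branch)]
Accessibility: 0R0, 0R1, 1R1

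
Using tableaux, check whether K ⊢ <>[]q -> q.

Tableau for the negation ~(<>[]q -> q):
1. ~(<>[]q -> q), 0
2. <>[]q, 0
3. ~q, 0
4. []q, 1
Accessibility: 0R1
The negation has an open branch (countermodel exists).

Invalid (countermodel exists)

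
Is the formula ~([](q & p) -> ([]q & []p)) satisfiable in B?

Unsatisfiable (every branch closes)

1. ~([](q & p) -> ([]q & []p)), 0
2. [](q & p), 0   [~->-rule on 1]
3. ~([]q & []p), 0   [~->-rule on 1]
4. q & p, 0   [[]-rule on 2 via 0R0]
5. q, 0   [&-rule on 4]
6. p, 0   [&-rule on 4]
7. ~[]p, 0   [~&-rule on 3 (branches; this branch)]
8. ~p, 1   [~[]-rule on 7: fresh world 1, 0R1]
9. q & p, 1   [[]-rule on 2 via 0R1]
10. q, 1   [&-rule on 9]
11. p, 1   [&-rule on 9]
Accessibility: 0R0, 0R1, 1R0, 1R1
Branch closes: p and ~p both at 1.
(One branch shown.) All branches close.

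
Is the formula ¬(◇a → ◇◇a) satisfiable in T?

1. ¬(◇a → ◇◇a), u
2. ◇a, u   [¬→-rule on 1]
3. ¬◇◇a, u   [¬→-rule on 1]
4. ¬◇a, u   [¬◇-rule on 3 via uRu]
5. ¬a, u   [¬◇-rule on 4 via uRu]
6. a, v   [◇-rule on 2: fresh world v, uRv]
7. ¬◇a, v   [¬◇-rule on 3 via uRv]
8. ¬a, v   [¬◇-rule on 4 via uRv]
Accessibility: uRu, uRv, vRv
Branch closes: a and ¬a both at v.
(One branch shown.) All branches close.

Unsatisfiable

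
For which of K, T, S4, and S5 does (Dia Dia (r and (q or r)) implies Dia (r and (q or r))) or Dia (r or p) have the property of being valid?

S4, S5

T-tableau for the negation not ((Dia Dia (r and (q or r)) implies Dia (r and (q or r))) or Dia (r or p)):
1. not ((Dia Dia (r and (q or r)) implies Dia (r and (q or r))) or Dia (r or p)), u
2. not (Dia Dia (r and (q or r)) implies Dia (r and (q or r))), u
3. not Dia (r or p), u
4. Dia Dia (r and (q or r)), u
5. not Dia (r and (q or r)), u
6. not (r or p), u
7. not r, u
8. not p, u
9. not (r and (q or r)), u
10. not (q or r), u
11. not q, u
12. Dia (r and (q or r)), v
13. not (r or p), v
14. not r, v
15. not p, v
16. not (r and (q or r)), v
17. not (q or r), v
18. not q, v
19. r and (q or r), w
20. r, w
21. q or r, w
Accessibility: uRu, uRv, vRv, vRw, wRw
Complete open branch: countermodel on a T-frame, so not valid in T, nor in K (the same frame is also a K-frame).
S4-tableau for the negation not ((Dia Dia (r and (q or r)) implies Dia (r and (q or r))) or Dia (r or p)):
1. not ((Dia Dia (r and (q or r)) implies Dia (r and (q or r))) or Dia (r or p)), u
2. not (Dia Dia (r and (q or r)) implies Dia (r and (q or r))), u
3. not Dia (r or p), u
4. Dia Dia (r and (q or r)), u
5. not Dia (r and (q or r)), u
6. not (r or p), u
7. not r, u
8. not p, u
9. not (r and (q or r)), u
10. not (q or r), u
11. not q, u
12. Dia (r and (q or r)), v
13. not (r or p), v
14. not r, v
15. not p, v
16. not (r and (q or r)), v
17. not (q or r), v
18. not q, v
19. r and (q or r), w
20. r, w
21. q or r, w
22. not (r or p), w
23. not r, w
24. not p, w
Accessibility: uRu, uRv, uRw, vRv, vRw, wRw
Branch closes: r and not r both at w.
Every branch closes (one shown): valid in S4, hence also in S5 (every theorem of S4 is a theorem of S5).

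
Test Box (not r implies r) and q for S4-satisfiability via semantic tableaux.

1. Box (not r implies r) and q, w0
2. Box (not r implies r), w0   [and-rule on 1]
3. q, w0   [and-rule on 1]
4. not r implies r, w0   [Box-rule on 2 via w0Rw0]
5. r, w0   [implies-rule on 4 (branches; this branch)]
Accessibility: w0Rw0

Satisfiable (open branch found)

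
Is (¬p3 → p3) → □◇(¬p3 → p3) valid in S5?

Tableau for the negation ¬((¬p3 → p3) → □◇(¬p3 → p3)):
1. ¬((¬p3 → p3) → □◇(¬p3 → p3)), 0
2. ¬p3 → p3, 0
3. ¬□◇(¬p3 → p3), 0
4. p3, 0
5. ¬◇(¬p3 → p3), 1
6. ¬(¬p3 → p3), 0
7. ¬p3, 0
Accessibility: 0R0, 0R1, 1R0, 1R1
Branch closes: p3 and ¬p3 both at 0.
Every branch of the negation's tableau closes; the branch above is one of them.

Valid in S5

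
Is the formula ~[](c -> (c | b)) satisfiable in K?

1. ~[](c -> (c | b)), w0
2. ~(c -> (c | b)), w1   [~[]-rule on 1: fresh world w1, w0Rw1]
3. c, w1   [~->-rule on 2]
4. ~(c | b), w1   [~->-rule on 2]
5. ~c, w1   [~|-rule on 4]
6. ~b, w1   [~|-rule on 4]
Accessibility: w0Rw1
Branch closes: c and ~c both at w1.
(One branch shown.) All branches close.

No, unsatisfiable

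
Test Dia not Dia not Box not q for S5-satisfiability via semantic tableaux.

1. Dia not Dia not Box not q, u
2. not Dia not Box not q, v
3. Box not q, u
4. Box not q, v
5. not q, u
6. not q, v
Accessibility: uRu, uRv, vRu, vRv

Satisfiable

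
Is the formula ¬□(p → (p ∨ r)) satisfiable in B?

1. ¬□(p → (p ∨ r)), u
2. ¬(p → (p ∨ r)), v   [¬□-rule on 1: fresh world v, uRv]
3. p, v   [¬→-rule on 2]
4. ¬(p ∨ r), v   [¬→-rule on 2]
5. ¬p, v   [¬∨-rule on 4]
6. ¬r, v   [¬∨-rule on 4]
Accessibility: uRu, uRv, vRu, vRv
Branch closes: p and ¬p both at v.
All branches of the tableau close; one closing branch shown above.

Unsatisfiable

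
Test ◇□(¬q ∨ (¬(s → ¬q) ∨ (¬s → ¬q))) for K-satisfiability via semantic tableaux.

1. ◇□(¬q ∨ (¬(s → ¬q) ∨ (¬s → ¬q))), 0
2. □(¬q ∨ (¬(s → ¬q) ∨ (¬s → ¬q))), 1
Accessibility: 0R1

Satisfiable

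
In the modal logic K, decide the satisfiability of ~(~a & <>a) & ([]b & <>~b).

1. ~(~a & <>a) & ([]b & <>~b), u
2. ~(~a & <>a), u
3. []b & <>~b, u
4. []b, u
5. <>~b, u
6. ~<>a, u
7. ~b, v
8. b, v
Accessibility: uRv
Branch closes: b and ~b both at v.
Every branch closes; the branch above is one of them.

No, unsatisfiable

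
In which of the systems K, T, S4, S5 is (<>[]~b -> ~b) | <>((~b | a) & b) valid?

S4-tableau for the negation ~((<>[]~b -> ~b) | <>((~b | a) & b)):
1. ~((<>[]~b -> ~b) | <>((~b | a) & b)), 0
2. ~(<>[]~b -> ~b), 0
3. ~<>((~b | a) & b), 0
4. <>[]~b, 0
5. b, 0
6. ~((~b | a) & b), 0
7. ~(~b | a), 0
8. ~a, 0
9. []~b, 1
10. ~((~b | a) & b), 1
11. ~b, 1
Accessibility: 0R0, 0R1, 1R1
Complete open branch: countermodel on an S4-frame, so not valid in S4, nor in K, T (the same frame is also a K-frame and a T-frame).
S5-tableau for the negation ~((<>[]~b -> ~b) | <>((~b | a) & b)):
1. ~((<>[]~b -> ~b) | <>((~b | a) & b)), 0
2. ~(<>[]~b -> ~b), 0
3. ~<>((~b | a) & b), 0
4. <>[]~b, 0
5. b, 0
6. ~((~b | a) & b), 0
7. ~(~b | a), 0
8. ~a, 0
9. []~b, 1
10. ~((~b | a) & b), 1
11. ~b, 0
Accessibility: 0R0, 0R1, 1R0, 1R1
Branch closes: b and ~b both at 0.
Every branch closes (one shown): valid in S5.

S5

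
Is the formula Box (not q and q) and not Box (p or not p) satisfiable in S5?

No, unsatisfiable

1. Box (not q and q) and not Box (p or not p), 0
2. Box (not q and q), 0
3. not Box (p or not p), 0
4. not q and q, 0
5. not q, 0
6. q, 0
Accessibility: 0R0
Branch closes: q and not q both at 0.
All branches of the tableau close; one closing branch shown above.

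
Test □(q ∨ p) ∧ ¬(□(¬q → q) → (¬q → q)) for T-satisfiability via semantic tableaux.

No, unsatisfiable

1. □(q ∨ p) ∧ ¬(□(¬q → q) → (¬q → q)), 0
2. □(q ∨ p), 0
3. ¬(□(¬q → q) → (¬q → q)), 0
4. □(¬q → q), 0
5. ¬(¬q → q), 0
6. ¬q, 0
7. q ∨ p, 0
8. ¬q → q, 0
9. p, 0
10. q, 0
Accessibility: 0R0
Branch closes: q and ¬q both at 0.
Every branch closes; the branch above is one of them.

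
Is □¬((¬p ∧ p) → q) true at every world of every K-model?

Tableau for the negation ¬□¬((¬p ∧ p) → q):
1. ¬□¬((¬p ∧ p) → q), u
2. (¬p ∧ p) → q, v
3. q, v
Accessibility: uRv
The negation has an open branch (countermodel exists).

Not valid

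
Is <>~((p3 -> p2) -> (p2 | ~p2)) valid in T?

Not valid

Tableau for the negation ~<>~((p3 -> p2) -> (p2 | ~p2)):
1. ~<>~((p3 -> p2) -> (p2 | ~p2)), 0
2. (p3 -> p2) -> (p2 | ~p2), 0
3. p2 | ~p2, 0
4. ~p2, 0
Accessibility: 0R0
The negation has an open branch (countermodel exists).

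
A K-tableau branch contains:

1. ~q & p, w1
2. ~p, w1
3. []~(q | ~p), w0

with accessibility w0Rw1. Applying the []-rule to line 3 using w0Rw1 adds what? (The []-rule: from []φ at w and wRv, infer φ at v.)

~(q | ~p), w1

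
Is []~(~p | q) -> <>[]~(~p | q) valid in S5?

Tableau for the negation ~([]~(~p | q) -> <>[]~(~p | q)):
1. ~([]~(~p | q) -> <>[]~(~p | q)), u
2. []~(~p | q), u
3. ~<>[]~(~p | q), u
4. ~(~p | q), u
5. p, u
6. ~q, u
7. ~[]~(~p | q), u
8. ~p | q, v
9. ~(~p | q), v
10. p, v
11. ~q, v
12. ~[]~(~p | q), v
13. q, v
Accessibility: uRu, uRv, vRu, vRv
Branch closes: q and ~q both at v.
All branches of the negation close; one closing branch shown above.

Valid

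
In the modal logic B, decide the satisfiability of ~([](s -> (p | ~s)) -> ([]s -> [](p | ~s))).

1. ~([](s -> (p | ~s)) -> ([]s -> [](p | ~s))), 0
2. [](s -> (p | ~s)), 0
3. ~([]s -> [](p | ~s)), 0
4. []s, 0
5. ~[](p | ~s), 0
6. s -> (p | ~s), 0
7. s, 0
8. p | ~s, 0
9. p, 0
10. ~(p | ~s), 1
11. ~p, 1
12. s, 1
13. s -> (p | ~s), 1
14. p | ~s, 1
15. ~s, 1
Accessibility: 0R0, 0R1, 1R0, 1R1
Branch closes: s and ~s both at 1.
All branches of the tableau close; one closing branch shown above.

Unsatisfiable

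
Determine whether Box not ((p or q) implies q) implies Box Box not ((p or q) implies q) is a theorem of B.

Tableau for the negation not (Box not ((p or q) implies q) implies Box Box not ((p or q) implies q)):
1. not (Box not ((p or q) implies q) implies Box Box not ((p or q) implies q)), 0
2. Box not ((p or q) implies q), 0   [neg-implies-rule on 1]
3. not Box Box not ((p or q) implies q), 0   [neg-implies-rule on 1]
4. not ((p or q) implies q), 0   [Box-rule on 2 via 0R0]
5. p or q, 0   [neg-implies-rule on 4]
6. not q, 0   [neg-implies-rule on 4]
7. p, 0   [or-rule on 5 (branches; this branch)]
8. not Box not ((p or q) implies q), 1   [neg-Box-rule on 3: fresh world 1, 0R1]
9. not ((p or q) implies q), 1   [Box-rule on 2 via 0R1]
10. p or q, 1   [neg-implies-rule on 9]
11. not q, 1   [neg-implies-rule on 9]
12. p, 1   [or-rule on 10 (branches; this branch)]
13. (p or q) implies q, 2   [neg-Box-rule on 8: fresh world 2, 1R2]
14. q, 2   [implies-rule on 13 (branches; this branch)]
Accessibility: 0R0, 0R1, 1R0, 1R1, 1R2, 2R1, 2R2
The negation has an open branch (countermodel exists).

Not valid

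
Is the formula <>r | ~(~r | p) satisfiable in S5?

Yes, satisfiable

1. <>r | ~(~r | p), 0
2. ~(~r | p), 0
3. r, 0
4. ~p, 0
Accessibility: 0R0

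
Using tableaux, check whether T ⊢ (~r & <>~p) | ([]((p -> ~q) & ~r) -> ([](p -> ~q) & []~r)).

Tableau for the negation ~((~r & <>~p) | ([]((p -> ~q) & ~r) -> ([](p -> ~q) & []~r))):
1. ~((~r & <>~p) | ([]((p -> ~q) & ~r) -> ([](p -> ~q) & []~r))), w0
2. ~(~r & <>~p), w0
3. ~([]((p -> ~q) & ~r) -> ([](p -> ~q) & []~r)), w0
4. []((p -> ~q) & ~r), w0
5. ~([](p -> ~q) & []~r), w0
6. (p -> ~q) & ~r, w0
7. p -> ~q, w0
8. ~r, w0
9. ~<>~p, w0
10. p, w0
11. ~[](p -> ~q), w0
12. ~q, w0
13. ~(p -> ~q), w1
14. p, w1
15. q, w1
16. (p -> ~q) & ~r, w1
17. p -> ~q, w1
18. ~r, w1
19. ~q, w1
Accessibility: w0Rw0, w0Rw1, w1Rw1
Branch closes: q and ~q both at w1.
Every branch of the negation's tableau closes; the branch above is one of them.

Yes, valid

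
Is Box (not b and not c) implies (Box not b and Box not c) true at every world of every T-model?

Tableau for the negation not (Box (not b and not c) implies (Box not b and Box not c)):
1. not (Box (not b and not c) implies (Box not b and Box not c)), 0
2. Box (not b and not c), 0
3. not (Box not b and Box not c), 0
4. not b and not c, 0
5. not b, 0
6. not c, 0
7. not Box not c, 0
8. c, 1
9. not b and not c, 1
10. not b, 1
11. not c, 1
Accessibility: 0R0, 0R1, 1R1
Branch closes: c and not c both at 1.
Every branch of the negation's tableau closes; the branch above is one of them.

Yes, valid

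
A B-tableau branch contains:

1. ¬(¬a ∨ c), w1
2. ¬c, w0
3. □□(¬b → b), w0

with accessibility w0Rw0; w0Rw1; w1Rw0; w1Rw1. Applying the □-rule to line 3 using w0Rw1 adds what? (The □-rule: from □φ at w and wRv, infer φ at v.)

□(¬b → b), w1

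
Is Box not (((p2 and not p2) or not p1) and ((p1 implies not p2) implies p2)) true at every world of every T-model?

Tableau for the negation not Box not (((p2 and not p2) or not p1) and ((p1 implies not p2) implies p2)):
1. not Box not (((p2 and not p2) or not p1) and ((p1 implies not p2) implies p2)), w0
2. ((p2 and not p2) or not p1) and ((p1 implies not p2) implies p2), w1
3. (p2 and not p2) or not p1, w1
4. (p1 implies not p2) implies p2, w1
5. not p1, w1
6. p2, w1
Accessibility: w0Rw0, w0Rw1, w1Rw1
The negation has an open branch (countermodel exists).

Not valid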